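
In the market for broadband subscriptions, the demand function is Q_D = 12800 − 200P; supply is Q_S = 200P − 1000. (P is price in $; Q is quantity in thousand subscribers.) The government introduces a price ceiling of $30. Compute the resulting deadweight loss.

$4050 thousand

In inverse form: demand P = 64 − 0.005Q, supply P = 5 + 0.005Q.
Competitive equilibrium: 64 − 0.005Q = 5 + 0.005Q → Q* = 5900, P* = 34.5.
At the ceiling P = 30, quantity supplied = (30 − 5)/0.005 = 5000.
Willingness to pay at Q' = 5000: 64 − 0.005·5000 = 39.
ΔQ = 5900 − 5000 = 900; wedge = 39 − 30 = 9.
Deadweight loss = ½ × 900 × 9 = $4050 thousand.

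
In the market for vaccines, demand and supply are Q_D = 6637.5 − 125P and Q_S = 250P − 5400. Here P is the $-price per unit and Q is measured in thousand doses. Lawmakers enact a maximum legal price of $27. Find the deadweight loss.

In inverse form: demand P = 53.1 − 0.008Q, supply P = 21.6 + 0.004Q.
Competitive equilibrium: 53.1 − 0.008Q = 21.6 + 0.004Q → Q* = 2625, P* = 32.1.
At the ceiling P = 27, quantity supplied = (27 − 21.6)/0.004 = 1350.
Willingness to pay at Q' = 1350: 53.1 − 0.008·1350 = 42.3.
ΔQ = 2625 − 1350 = 1275; wedge = 42.3 − 27 = 15.3.
Deadweight loss = ½ × 1275 × 15.3 = $9753.75 thousand.

$9753.75 thousand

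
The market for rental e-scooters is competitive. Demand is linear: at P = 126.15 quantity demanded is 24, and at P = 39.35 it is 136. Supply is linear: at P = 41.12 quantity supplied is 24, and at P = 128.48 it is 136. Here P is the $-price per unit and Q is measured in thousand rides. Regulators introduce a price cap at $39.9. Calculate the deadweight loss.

$2459.69 thousand

Demand slope = (39.35 − 126.15)/(136 − 24) = −0.775, so P = 144.75 − 0.775Q.
Supply slope = (128.48 − 41.12)/(136 − 24) = 0.78, so P = 22.4 + 0.78Q.
Competitive equilibrium: 144.75 − 0.775Q = 22.4 + 0.78Q → Q* = 78.6817, P* = 83.7717.
At the ceiling P = 39.9, quantity supplied = (39.9 − 22.4)/0.78 = 22.4359.
Willingness to pay at Q' = 22.4359: 144.75 − 0.775·22.4359 = 127.3622.
ΔQ = 78.6817 − 22.4359 = 56.2458; wedge = 127.3622 − 39.9 = 87.4622.
Deadweight loss = ½ × 56.2458 × 87.4622 = $2459.69 thousand.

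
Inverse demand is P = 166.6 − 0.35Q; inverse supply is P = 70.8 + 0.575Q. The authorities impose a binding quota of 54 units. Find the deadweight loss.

Competitive equilibrium: 166.6 − 0.35Q = 70.8 + 0.575Q → Q* = 103.5676, P* = 130.3514.
At Q = 54: demand price = 166.6 − 0.35·54 = 147.7; supply price = 70.8 + 0.575·54 = 101.85.
ΔQ = 103.5676 − 54 = 49.5676; wedge = 147.7 − 101.85 = 45.85.
DWL = ½ × 49.5676 × 45.85 = 1136.34.

1136.34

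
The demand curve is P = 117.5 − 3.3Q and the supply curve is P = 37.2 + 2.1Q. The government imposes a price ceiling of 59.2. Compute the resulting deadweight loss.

52.13

Competitive equilibrium: 117.5 − 3.3Q = 37.2 + 2.1Q → Q* = 14.8704, P* = 68.4278.
At the ceiling P = 59.2, quantity supplied = (59.2 − 37.2)/2.1 = 10.4762.
Willingness to pay at Q' = 10.4762: 117.5 − 3.3·10.4762 = 82.9285.
ΔQ = 14.8704 − 10.4762 = 4.3942; wedge = 82.9285 − 59.2 = 23.7285.
Deadweight loss = ½ × 4.3942 × 23.7285 = 52.13.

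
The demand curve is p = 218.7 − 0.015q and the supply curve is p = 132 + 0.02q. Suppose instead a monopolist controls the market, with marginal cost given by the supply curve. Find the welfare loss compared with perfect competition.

Competitive equilibrium: 218.7 − 0.015q = 132 + 0.02q → q* = 2477.1429, p* = 181.5429.
Marginal revenue: MR = 218.7 − 0.03q. Set MR = MC: 218.7 − 0.03q = 132 + 0.02q → q_m = 1734.
Price p_m = 218.7 − 0.015·1734 = 192.69; MC(q_m) = 132 + 0.02·1734 = 166.68.
Competitive q* = 2477.1429, so Δq = 743.1429; wedge = 192.69 − 166.68 = 26.01.
DWL = ½ × 743.1429 × 26.01 = 9664.57.

9664.57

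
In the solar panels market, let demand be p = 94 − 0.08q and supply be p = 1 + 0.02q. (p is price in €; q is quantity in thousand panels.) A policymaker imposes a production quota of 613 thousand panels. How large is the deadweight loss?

Competitive equilibrium: 94 − 0.08q = 1 + 0.02q → q* = 930, p* = 19.6.
At q = 613: demand price = 94 − 0.08·613 = 44.96; supply price = 1 + 0.02·613 = 13.26.
Δq = 930 − 613 = 317; wedge = 44.96 − 13.26 = 31.7.
The triangle = ½ × 317 × 31.7 = €5024.45 thousand.

€5024.45 thousand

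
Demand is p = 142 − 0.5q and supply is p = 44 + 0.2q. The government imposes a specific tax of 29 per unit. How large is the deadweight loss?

600.71

Competitive equilibrium: 142 − 0.5q = 44 + 0.2q → q* = 140, p* = 72.
With the tax, the buyer price exceeds the seller price by 29: (142 − 0.5q) − (44 + 0.2q) = 29 → q' = 98.5714.
Δq = 140 − 98.5714 = 41.4286; the wedge equals the tax, 29.
DWL = ½ × 41.4286 × 29 = 600.71.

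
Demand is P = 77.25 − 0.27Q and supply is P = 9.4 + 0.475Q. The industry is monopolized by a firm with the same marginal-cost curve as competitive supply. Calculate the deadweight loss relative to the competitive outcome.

Competitive equilibrium: 77.25 − 0.27Q = 9.4 + 0.475Q → Q* = 91.0738, P* = 52.6601.
Marginal revenue: MR = 77.25 − 0.54Q. Set MR = MC: 77.25 − 0.54Q = 9.4 + 0.475Q → Q_m = 66.8473.
Price P_m = 77.25 − 0.27·66.8473 = 59.2012; MC(Q_m) = 9.4 + 0.475·66.8473 = 41.1525.
Competitive Q* = 91.0738, so ΔQ = 24.2265; wedge = 59.2012 − 41.1525 = 18.0487.
DWL = ½ × 24.2265 × 18.0487 = 218.63.

218.63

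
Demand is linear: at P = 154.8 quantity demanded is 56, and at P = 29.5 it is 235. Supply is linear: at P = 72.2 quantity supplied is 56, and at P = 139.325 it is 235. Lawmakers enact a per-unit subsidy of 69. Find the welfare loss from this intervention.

2214.42

Demand slope = (29.5 − 154.8)/(235 − 56) = −0.7, so P = 194 − 0.7Q.
Supply slope = (139.325 − 72.2)/(235 − 56) = 0.375, so P = 51.2 + 0.375Q.
Competitive equilibrium: 194 − 0.7Q = 51.2 + 0.375Q → Q* = 132.8372, P* = 101.014.
The subsidy lowers effective supply by 69: P = 0.375Q − 17.8.
New quantity: 194 − 0.7Q = 0.375Q − 17.8 → Q' = 197.0233.
Overproduction ΔQ = 197.0233 − 132.8372 = 64.1861; wedge = subsidy = 69.
DWL = ½ × 64.1861 × 69 = 2214.42.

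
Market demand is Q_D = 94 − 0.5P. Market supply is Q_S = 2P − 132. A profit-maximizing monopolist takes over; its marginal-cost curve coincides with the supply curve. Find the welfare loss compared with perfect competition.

In inverse form: demand P = 188 − 2Q, supply P = 66 + 0.5Q.
Competitive equilibrium: 188 − 2Q = 66 + 0.5Q → Q* = 48.8, P* = 90.4.
Marginal revenue: MR = 188 − 4Q. Set MR = MC: 188 − 4Q = 66 + 0.5Q → Q_m = 27.1111.
Price P_m = 188 − 2·27.1111 = 133.7778; MC(Q_m) = 66 + 0.5·27.1111 = 79.5556.
Competitive Q* = 48.8, so ΔQ = 21.6889; wedge = 133.7778 − 79.5556 = 54.2222.
Deadweight loss = ½ × 21.6889 × 54.2222 = 588.01.

588.01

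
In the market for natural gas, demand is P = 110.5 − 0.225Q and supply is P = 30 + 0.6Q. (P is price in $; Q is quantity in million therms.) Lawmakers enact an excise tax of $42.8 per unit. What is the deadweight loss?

Competitive equilibrium: 110.5 − 0.225Q = 30 + 0.6Q → Q* = 97.5758, P* = 88.5455.
With the tax, the buyer price exceeds the seller price by 42.8: (110.5 − 0.225Q) − (30 + 0.6Q) = 42.8 → Q' = 45.697.
ΔQ = 97.5758 − 45.697 = 51.8788; the wedge equals the tax, 42.8.
DWL = ½ × 51.8788 × 42.8 = $1110.21 million.

$1110.21 million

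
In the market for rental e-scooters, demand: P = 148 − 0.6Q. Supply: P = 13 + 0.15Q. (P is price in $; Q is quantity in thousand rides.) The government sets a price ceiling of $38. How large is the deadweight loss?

$66.67 thousand

Competitive equilibrium: 148 − 0.6Q = 13 + 0.15Q → Q* = 180, P* = 40.
At the ceiling P = 38, quantity supplied = (38 − 13)/0.15 = 166.6667.
Willingness to pay at Q' = 166.6667: 148 − 0.6·166.6667 = 48.
ΔQ = 180 − 166.6667 = 13.3333; wedge = 48 − 38 = 10.
Deadweight loss = ½ × 13.3333 × 10 = $66.67 thousand.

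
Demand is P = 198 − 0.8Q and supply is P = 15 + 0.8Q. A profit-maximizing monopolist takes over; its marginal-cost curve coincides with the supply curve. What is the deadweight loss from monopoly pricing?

1162.81

Competitive equilibrium: 198 − 0.8Q = 15 + 0.8Q → Q* = 114.375, P* = 106.5.
Marginal revenue: MR = 198 − 1.6Q. Set MR = MC: 198 − 1.6Q = 15 + 0.8Q → Q_m = 76.25.
Price P_m = 198 − 0.8·76.25 = 137; MC(Q_m) = 15 + 0.8·76.25 = 76.
Competitive Q* = 114.375, so ΔQ = 38.125; wedge = 137 − 76 = 61.
DWL = ½ × 38.125 × 61 = 1162.81.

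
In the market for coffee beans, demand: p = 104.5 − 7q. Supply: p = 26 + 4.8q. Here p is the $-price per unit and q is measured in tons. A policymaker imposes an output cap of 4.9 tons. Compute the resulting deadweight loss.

Competitive equilibrium: 104.5 − 7q = 26 + 4.8q → q* = 6.6525, p* = 57.9322.
At q = 4.9: demand price = 104.5 − 7·4.9 = 70.2; supply price = 26 + 4.8·4.9 = 49.52.
Δq = 6.6525 − 4.9 = 1.7525; wedge = 70.2 − 49.52 = 20.68.
Welfare loss = ½ × 1.7525 × 20.68 = $18.12.

$18.12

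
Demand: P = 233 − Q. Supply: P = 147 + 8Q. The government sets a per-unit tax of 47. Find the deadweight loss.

Competitive equilibrium: 233 − Q = 147 + 8Q → Q* = 9.5556, P* = 223.4444.
With the tax, the buyer price exceeds the seller price by 47: (233 − Q) − (147 + 8Q) = 47 → Q' = 4.3333.
ΔQ = 9.5556 − 4.3333 = 5.2223; the wedge equals the tax, 47.
Welfare loss = ½ × 5.2223 × 47 = 122.72.

122.72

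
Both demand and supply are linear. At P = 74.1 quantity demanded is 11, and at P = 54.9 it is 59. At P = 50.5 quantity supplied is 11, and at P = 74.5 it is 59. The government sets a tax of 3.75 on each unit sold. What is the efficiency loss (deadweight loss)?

Demand slope = (54.9 − 74.1)/(59 − 11) = −0.4, so P = 78.5 − 0.4Q.
Supply slope = (74.5 − 50.5)/(59 − 11) = 0.5, so P = 45 + 0.5Q.
Competitive equilibrium: 78.5 − 0.4Q = 45 + 0.5Q → Q* = 37.2222, P* = 63.6111.
With the tax, the buyer price exceeds the seller price by 3.75: (78.5 − 0.4Q) − (45 + 0.5Q) = 3.75 → Q' = 33.0556.
ΔQ = 37.2222 − 33.0556 = 4.1666; the wedge equals the tax, 3.75.
The triangle = ½ × 4.1666 × 3.75 = 7.81.

7.81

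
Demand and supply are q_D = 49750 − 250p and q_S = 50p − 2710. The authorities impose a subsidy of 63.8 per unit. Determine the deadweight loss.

In inverse form: demand p = 199 − 0.004q, supply p = 54.2 + 0.02q.
Competitive equilibrium: 199 − 0.004q = 54.2 + 0.02q → q* = 6033.33333, p* = 174.86667.
The subsidy lowers effective supply by 63.8: p = 0.02q − 9.6.
New quantity: 199 − 0.004q = 0.02q − 9.6 → q' = 8691.66667.
Overproduction Δq = 8691.66667 − 6033.33333 = 2658.33334; wedge = subsidy = 63.8.
DWL = ½ × 2658.33334 × 63.8 = 84800.83.

84800.83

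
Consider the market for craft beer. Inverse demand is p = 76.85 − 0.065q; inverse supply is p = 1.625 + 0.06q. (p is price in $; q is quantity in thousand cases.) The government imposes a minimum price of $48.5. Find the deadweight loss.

Competitive equilibrium: 76.85 − 0.065q = 1.625 + 0.06q → q* = 601.8, p* = 37.733.
At the floor p = 48.5, quantity demanded = (76.85 − 48.5)/0.065 = 436.1538.
Sellers' marginal cost at q' = 436.1538: 1.625 + 0.06·436.1538 = 27.7942.
Δq = 601.8 − 436.1538 = 165.6462; wedge = 48.5 − 27.7942 = 20.7058.
The triangle = ½ × 165.6462 × 20.7058 = $1714.92 thousand.

$1714.92 thousand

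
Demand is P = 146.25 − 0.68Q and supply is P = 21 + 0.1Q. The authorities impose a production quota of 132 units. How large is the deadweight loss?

318.49

Competitive equilibrium: 146.25 − 0.68Q = 21 + 0.1Q → Q* = 160.5769, P* = 37.0577.
At Q = 132: demand price = 146.25 − 0.68·132 = 56.49; supply price = 21 + 0.1·132 = 34.2.
ΔQ = 160.5769 − 132 = 28.5769; wedge = 56.49 − 34.2 = 22.29.
Deadweight loss = ½ × 28.5769 × 22.29 = 318.49.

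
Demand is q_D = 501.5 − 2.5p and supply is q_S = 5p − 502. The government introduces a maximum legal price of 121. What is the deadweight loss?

1228.80

In inverse form: demand p = 200.6 − 0.4q, supply p = 100.4 + 0.2q.
Competitive equilibrium: 200.6 − 0.4q = 100.4 + 0.2q → q* = 167, p* = 133.8.
At the ceiling p = 121, quantity supplied = (121 − 100.4)/0.2 = 103.
Willingness to pay at q' = 103: 200.6 − 0.4·103 = 159.4.
Δq = 167 − 103 = 64; wedge = 159.4 − 121 = 38.4.
Welfare loss = ½ × 64 × 38.4 = 1228.80.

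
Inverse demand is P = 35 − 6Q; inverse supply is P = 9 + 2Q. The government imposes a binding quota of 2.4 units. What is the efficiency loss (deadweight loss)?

2.89

Competitive equilibrium: 35 − 6Q = 9 + 2Q → Q* = 3.25, P* = 15.5.
At Q = 2.4: demand price = 35 − 6·2.4 = 20.6; supply price = 9 + 2·2.4 = 13.8.
ΔQ = 3.25 − 2.4 = 0.85; wedge = 20.6 − 13.8 = 6.8.
Welfare loss = ½ × 0.85 × 6.8 = 2.89.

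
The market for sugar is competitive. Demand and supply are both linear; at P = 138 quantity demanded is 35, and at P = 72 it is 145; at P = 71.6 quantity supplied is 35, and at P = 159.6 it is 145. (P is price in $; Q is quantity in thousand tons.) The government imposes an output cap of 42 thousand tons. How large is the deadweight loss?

$1144.13 thousand

Demand slope = (72 − 138)/(145 − 35) = −0.6, so P = 159 − 0.6Q.
Supply slope = (159.6 − 71.6)/(145 − 35) = 0.8, so P = 43.6 + 0.8Q.
Competitive equilibrium: 159 − 0.6Q = 43.6 + 0.8Q → Q* = 82.4286, P* = 109.5429.
At Q = 42: demand price = 159 − 0.6·42 = 133.8; supply price = 43.6 + 0.8·42 = 77.2.
ΔQ = 82.4286 − 42 = 40.4286; wedge = 133.8 − 77.2 = 56.6.
Deadweight loss = ½ × 40.4286 × 56.6 = $1144.13 thousand.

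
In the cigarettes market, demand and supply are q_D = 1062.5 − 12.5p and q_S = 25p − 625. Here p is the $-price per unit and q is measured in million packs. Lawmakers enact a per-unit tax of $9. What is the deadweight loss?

$337.50 million

In inverse form: demand p = 85 − 0.08q, supply p = 25 + 0.04q.
Competitive equilibrium: 85 − 0.08q = 25 + 0.04q → q* = 500, p* = 45.
With the tax, the buyer price exceeds the seller price by 9: (85 − 0.08q) − (25 + 0.04q) = 9 → q' = 425.
Δq = 500 − 425 = 75; the wedge equals the tax, 9.
Deadweight loss = ½ × 75 × 9 = $337.50 million.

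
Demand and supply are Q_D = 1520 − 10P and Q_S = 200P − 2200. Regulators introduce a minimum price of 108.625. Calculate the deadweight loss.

In inverse form: demand P = 152 − 0.1Q, supply P = 11 + 0.005Q.
Competitive equilibrium: 152 − 0.1Q = 11 + 0.005Q → Q* = 1342.85714, P* = 17.71429.
At the floor P = 108.625, quantity demanded = (152 − 108.625)/0.1 = 433.75.
Sellers' marginal cost at Q' = 433.75: 11 + 0.005·433.75 = 13.16875.
ΔQ = 1342.85714 − 433.75 = 909.10714; wedge = 108.625 − 13.16875 = 95.45625.
DWL = ½ × 909.10714 × 95.45625 = 43389.98.

43389.98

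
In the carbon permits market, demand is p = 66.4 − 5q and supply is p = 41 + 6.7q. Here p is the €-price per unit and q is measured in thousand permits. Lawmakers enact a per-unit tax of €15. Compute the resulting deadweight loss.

€9.62 thousand

Competitive equilibrium: 66.4 − 5q = 41 + 6.7q → q* = 2.1709, p* = 55.5453.
With the tax, the buyer price exceeds the seller price by 15: (66.4 − 5q) − (41 + 6.7q) = 15 → q' = 0.8889.
Δq = 2.1709 − 0.8889 = 1.282; the wedge equals the tax, 15.
The triangle = ½ × 1.282 × 15 = €9.62 thousand.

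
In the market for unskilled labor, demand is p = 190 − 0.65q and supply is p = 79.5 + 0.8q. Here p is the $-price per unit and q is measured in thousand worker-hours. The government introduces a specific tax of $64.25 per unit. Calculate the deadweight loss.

$1423.47 thousand

Competitive equilibrium: 190 − 0.65q = 79.5 + 0.8q → q* = 76.2069, p* = 140.4655.
With the tax, the buyer price exceeds the seller price by 64.25: (190 − 0.65q) − (79.5 + 0.8q) = 64.25 → q' = 31.8966.
Δq = 76.2069 − 31.8966 = 44.3103; the wedge equals the tax, 64.25.
DWL = ½ × 44.3103 × 64.25 = $1423.47 thousand.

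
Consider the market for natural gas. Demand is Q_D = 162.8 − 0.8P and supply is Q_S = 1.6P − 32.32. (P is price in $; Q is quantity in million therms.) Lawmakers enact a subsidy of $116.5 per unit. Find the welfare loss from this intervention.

In inverse form: demand P = 203.5 − 1.25Q, supply P = 20.2 + 0.625Q.
Competitive equilibrium: 203.5 − 1.25Q = 20.2 + 0.625Q → Q* = 97.76, P* = 81.3.
The subsidy lowers effective supply by 116.5: P = 0.625Q − 96.3.
New quantity: 203.5 − 1.25Q = 0.625Q − 96.3 → Q' = 159.89333.
Overproduction ΔQ = 159.89333 − 97.76 = 62.13333; wedge = subsidy = 116.5.
The triangle = ½ × 62.13333 × 116.5 = $3619.27 million.

$3619.27 million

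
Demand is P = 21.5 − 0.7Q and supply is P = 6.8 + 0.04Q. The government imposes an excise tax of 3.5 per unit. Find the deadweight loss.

Competitive equilibrium: 21.5 − 0.7Q = 6.8 + 0.04Q → Q* = 19.8649, P* = 7.5946.
With the tax, the buyer price exceeds the seller price by 3.5: (21.5 − 0.7Q) − (6.8 + 0.04Q) = 3.5 → Q' = 15.1351.
ΔQ = 19.8649 − 15.1351 = 4.7298; the wedge equals the tax, 3.5.
The triangle = ½ × 4.7298 × 3.5 = 8.28.

8.28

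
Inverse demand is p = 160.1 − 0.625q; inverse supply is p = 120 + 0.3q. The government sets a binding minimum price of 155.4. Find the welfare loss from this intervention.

593.80

Competitive equilibrium: 160.1 − 0.625q = 120 + 0.3q → q* = 43.3514, p* = 133.0054.
At the floor p = 155.4, quantity demanded = (160.1 − 155.4)/0.625 = 7.52.
Sellers' marginal cost at q' = 7.52: 120 + 0.3·7.52 = 122.256.
Δq = 43.3514 − 7.52 = 35.8314; wedge = 155.4 − 122.256 = 33.144.
The triangle = ½ × 35.8314 × 33.144 = 593.80.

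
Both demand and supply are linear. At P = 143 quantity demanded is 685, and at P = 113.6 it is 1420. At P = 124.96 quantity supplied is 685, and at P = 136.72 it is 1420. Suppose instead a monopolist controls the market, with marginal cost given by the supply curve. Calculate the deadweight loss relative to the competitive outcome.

4930.80

Demand slope = (113.6 − 143)/(1420 − 685) = −0.04, so P = 170.4 − 0.04Q.
Supply slope = (136.72 − 124.96)/(1420 − 685) = 0.016, so P = 114 + 0.016Q.
Competitive equilibrium: 170.4 − 0.04Q = 114 + 0.016Q → Q* = 1007.1429, P* = 130.1143.
Marginal revenue: MR = 170.4 − 0.08Q. Set MR = MC: 170.4 − 0.08Q = 114 + 0.016Q → Q_m = 587.5.
Price P_m = 170.4 − 0.04·587.5 = 146.9; MC(Q_m) = 114 + 0.016·587.5 = 123.4.
Competitive Q* = 1007.1429, so ΔQ = 419.6429; wedge = 146.9 − 123.4 = 23.5.
Deadweight loss = ½ × 419.6429 × 23.5 = 4930.80.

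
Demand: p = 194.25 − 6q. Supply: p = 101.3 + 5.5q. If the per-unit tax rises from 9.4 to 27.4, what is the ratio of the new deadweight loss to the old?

8.497

Competitive equilibrium: 194.25 − 6q = 101.3 + 5.5q → q* = 8.0826, p* = 145.7543.
For a per-unit tax t: Δq = t/11.5, so DWL = ½·t·(t/11.5) = t²/23.
At t = 9.4: DWL = 3.842. At t = 27.4: DWL = 32.642.
Ratio = (27.4/9.4)² = 8.497.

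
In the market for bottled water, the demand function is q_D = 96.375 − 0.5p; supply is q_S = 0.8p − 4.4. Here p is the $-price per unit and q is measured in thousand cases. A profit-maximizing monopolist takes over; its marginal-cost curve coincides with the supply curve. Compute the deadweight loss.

In inverse form: demand p = 192.75 − 2q, supply p = 5.5 + 1.25q.
Competitive equilibrium: 192.75 − 2q = 5.5 + 1.25q → q* = 57.6154, p* = 77.5192.
Marginal revenue: MR = 192.75 − 4q. Set MR = MC: 192.75 − 4q = 5.5 + 1.25q → q_m = 35.6667.
Price p_m = 192.75 − 2·35.6667 = 121.4166; MC(q_m) = 5.5 + 1.25·35.6667 = 50.0834.
Competitive q* = 57.6154, so Δq = 21.9487; wedge = 121.4166 − 50.0834 = 71.3332.
DWL = ½ × 21.9487 × 71.3332 = $782.84 thousand.

$782.84 thousand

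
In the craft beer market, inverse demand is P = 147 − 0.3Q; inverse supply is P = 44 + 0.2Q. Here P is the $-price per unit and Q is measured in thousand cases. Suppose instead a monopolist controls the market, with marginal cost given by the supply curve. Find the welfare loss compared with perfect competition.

Competitive equilibrium: 147 − 0.3Q = 44 + 0.2Q → Q* = 206, P* = 85.2.
Marginal revenue: MR = 147 − 0.6Q. Set MR = MC: 147 − 0.6Q = 44 + 0.2Q → Q_m = 128.75.
Price P_m = 147 − 0.3·128.75 = 108.375; MC(Q_m) = 44 + 0.2·128.75 = 69.75.
Competitive Q* = 206, so ΔQ = 77.25; wedge = 108.375 − 69.75 = 38.625.
Deadweight loss = ½ × 77.25 × 38.625 = $1491.89 thousand.

$1491.89 thousand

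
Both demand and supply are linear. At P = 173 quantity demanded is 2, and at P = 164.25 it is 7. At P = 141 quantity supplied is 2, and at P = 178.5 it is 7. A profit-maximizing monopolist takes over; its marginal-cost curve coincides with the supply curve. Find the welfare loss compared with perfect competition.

3.49

Demand slope = (164.25 − 173)/(7 − 2) = −1.75, so P = 176.5 − 1.75Q.
Supply slope = (178.5 − 141)/(7 − 2) = 7.5, so P = 126 + 7.5Q.
Competitive equilibrium: 176.5 − 1.75Q = 126 + 7.5Q → Q* = 5.4595, P* = 166.9459.
Marginal revenue: MR = 176.5 − 3.5Q. Set MR = MC: 176.5 − 3.5Q = 126 + 7.5Q → Q_m = 4.5909.
Price P_m = 176.5 − 1.75·4.5909 = 168.4659; MC(Q_m) = 126 + 7.5·4.5909 = 160.4318.
Competitive Q* = 5.4595, so ΔQ = 0.8686; wedge = 168.4659 − 160.4318 = 8.0341.
Deadweight loss = ½ × 0.8686 × 8.0341 = 3.49.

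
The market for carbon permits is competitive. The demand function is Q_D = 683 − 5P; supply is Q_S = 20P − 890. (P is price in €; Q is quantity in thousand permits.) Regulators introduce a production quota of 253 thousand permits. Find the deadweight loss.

In inverse form: demand P = 136.6 − 0.2Q, supply P = 44.5 + 0.05Q.
Competitive equilibrium: 136.6 − 0.2Q = 44.5 + 0.05Q → Q* = 368.4, P* = 62.92.
At Q = 253: demand price = 136.6 − 0.2·253 = 86; supply price = 44.5 + 0.05·253 = 57.15.
ΔQ = 368.4 − 253 = 115.4; wedge = 86 − 57.15 = 28.85.
Welfare loss = ½ × 115.4 × 28.85 = €1664.645 thousand.

€1664.645 thousand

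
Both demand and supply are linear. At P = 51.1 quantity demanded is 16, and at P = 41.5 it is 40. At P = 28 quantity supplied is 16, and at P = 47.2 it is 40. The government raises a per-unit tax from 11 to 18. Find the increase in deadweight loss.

Demand slope = (41.5 − 51.1)/(40 − 16) = −0.4, so P = 57.5 − 0.4Q.
Supply slope = (47.2 − 28)/(40 − 16) = 0.8, so P = 15.2 + 0.8Q.
Competitive equilibrium: 57.5 − 0.4Q = 15.2 + 0.8Q → Q* = 35.25, P* = 43.4.
For a per-unit tax t: ΔQ = t/1.2, so DWL = ½·t·(t/1.2) = t²/2.4.
At t = 11: DWL = 50.417. At t = 18: DWL = 135.
Increase = 135 − 50.417 = 84.58.

84.58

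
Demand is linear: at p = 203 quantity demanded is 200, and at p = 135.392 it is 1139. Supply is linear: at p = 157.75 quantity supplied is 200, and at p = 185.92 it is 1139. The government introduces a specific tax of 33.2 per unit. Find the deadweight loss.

Demand slope = (135.392 − 203)/(1139 − 200) = −0.072, so p = 217.4 − 0.072q.
Supply slope = (185.92 − 157.75)/(1139 − 200) = 0.03, so p = 151.75 + 0.03q.
Competitive equilibrium: 217.4 − 0.072q = 151.75 + 0.03q → q* = 643.6275, p* = 171.0588.
With the tax, the buyer price exceeds the seller price by 33.2: (217.4 − 0.072q) − (151.75 + 0.03q) = 33.2 → q' = 318.1373.
Δq = 643.6275 − 318.1373 = 325.4902; the wedge equals the tax, 33.2.
DWL = ½ × 325.4902 × 33.2 = 5403.14.

5403.14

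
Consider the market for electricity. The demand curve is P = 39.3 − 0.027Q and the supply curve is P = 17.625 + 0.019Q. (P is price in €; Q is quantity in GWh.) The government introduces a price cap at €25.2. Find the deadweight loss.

Competitive equilibrium: 39.3 − 0.027Q = 17.625 + 0.019Q → Q* = 471.1957, P* = 26.5777.
At the ceiling P = 25.2, quantity supplied = (25.2 − 17.625)/0.019 = 398.6842.
Willingness to pay at Q' = 398.6842: 39.3 − 0.027·398.6842 = 28.5355.
ΔQ = 471.1957 − 398.6842 = 72.5115; wedge = 28.5355 − 25.2 = 3.3355.
DWL = ½ × 72.5115 × 3.3355 = €120.93.

€120.93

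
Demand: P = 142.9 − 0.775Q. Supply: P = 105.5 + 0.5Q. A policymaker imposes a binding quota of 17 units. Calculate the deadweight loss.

96.97

Competitive equilibrium: 142.9 − 0.775Q = 105.5 + 0.5Q → Q* = 29.3333, P* = 120.1667.
At Q = 17: demand price = 142.9 − 0.775·17 = 129.725; supply price = 105.5 + 0.5·17 = 114.
ΔQ = 29.3333 − 17 = 12.3333; wedge = 129.725 − 114 = 15.725.
Welfare loss = ½ × 12.3333 × 15.725 = 96.97.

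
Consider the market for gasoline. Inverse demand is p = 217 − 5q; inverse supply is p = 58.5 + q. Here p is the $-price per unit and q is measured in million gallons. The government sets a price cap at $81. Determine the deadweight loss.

$46.02 million

Competitive equilibrium: 217 − 5q = 58.5 + q → q* = 26.4167, p* = 84.9167.
At the ceiling p = 81, quantity supplied = (81 − 58.5)/1 = 22.5.
Willingness to pay at q' = 22.5: 217 − 5·22.5 = 104.5.
Δq = 26.4167 − 22.5 = 3.9167; wedge = 104.5 − 81 = 23.5.
The triangle = ½ × 3.9167 × 23.5 = $46.02 million.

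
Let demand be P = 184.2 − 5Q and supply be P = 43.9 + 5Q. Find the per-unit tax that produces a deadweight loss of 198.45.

Competitive equilibrium: 184.2 − 5Q = 43.9 + 5Q → Q* = 14.03, P* = 114.05.
A tax t gives ΔQ = t/10 and wedge t, so DWL = t²/20.
t²/20 = 198.45 → t² = 3969 → t = 63.

63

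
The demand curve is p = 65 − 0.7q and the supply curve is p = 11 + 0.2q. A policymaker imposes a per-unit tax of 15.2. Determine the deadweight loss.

128.36

Competitive equilibrium: 65 − 0.7q = 11 + 0.2q → q* = 60, p* = 23.
With the tax, the buyer price exceeds the seller price by 15.2: (65 − 0.7q) − (11 + 0.2q) = 15.2 → q' = 43.1111.
Δq = 60 − 43.1111 = 16.8889; the wedge equals the tax, 15.2.
The triangle = ½ × 16.8889 × 15.2 = 128.36.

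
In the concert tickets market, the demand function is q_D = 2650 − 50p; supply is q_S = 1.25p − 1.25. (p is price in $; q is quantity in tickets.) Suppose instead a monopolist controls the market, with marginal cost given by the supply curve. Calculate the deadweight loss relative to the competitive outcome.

In inverse form: demand p = 53 − 0.02q, supply p = 1 + 0.8q.
Competitive equilibrium: 53 − 0.02q = 1 + 0.8q → q* = 63.4146, p* = 51.7317.
Marginal revenue: MR = 53 − 0.04q. Set MR = MC: 53 − 0.04q = 1 + 0.8q → q_m = 61.9048.
Price p_m = 53 − 0.02·61.9048 = 51.7619; MC(q_m) = 1 + 0.8·61.9048 = 50.5238.
Competitive q* = 63.4146, so Δq = 1.5098; wedge = 51.7619 − 50.5238 = 1.2381.
DWL = ½ × 1.5098 × 1.2381 = $0.93.

$0.93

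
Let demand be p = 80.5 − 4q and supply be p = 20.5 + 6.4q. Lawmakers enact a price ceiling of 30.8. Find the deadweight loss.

Competitive equilibrium: 80.5 − 4q = 20.5 + 6.4q → q* = 5.7692, p* = 57.4231.
At the ceiling p = 30.8, quantity supplied = (30.8 − 20.5)/6.4 = 1.6094.
Willingness to pay at q' = 1.6094: 80.5 − 4·1.6094 = 74.0624.
Δq = 5.7692 − 1.6094 = 4.1598; wedge = 74.0624 − 30.8 = 43.2624.
The triangle = ½ × 4.1598 × 43.2624 = 89.98.

89.98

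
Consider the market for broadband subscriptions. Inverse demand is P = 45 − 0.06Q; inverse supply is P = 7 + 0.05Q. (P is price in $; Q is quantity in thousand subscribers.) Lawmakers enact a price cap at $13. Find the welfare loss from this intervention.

Competitive equilibrium: 45 − 0.06Q = 7 + 0.05Q → Q* = 345.4545, P* = 24.2727.
At the ceiling P = 13, quantity supplied = (13 − 7)/0.05 = 120.
Willingness to pay at Q' = 120: 45 − 0.06·120 = 37.8.
ΔQ = 345.4545 − 120 = 225.4545; wedge = 37.8 − 13 = 24.8.
Welfare loss = ½ × 225.4545 × 24.8 = $2795.64 thousand.

$2795.64 thousand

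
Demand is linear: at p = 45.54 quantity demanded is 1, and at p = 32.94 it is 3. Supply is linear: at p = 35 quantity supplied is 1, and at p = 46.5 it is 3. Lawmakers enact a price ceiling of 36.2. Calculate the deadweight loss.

2.67

Demand slope = (32.94 − 45.54)/(3 − 1) = −6.3, so p = 51.84 − 6.3q.
Supply slope = (46.5 − 35)/(3 − 1) = 5.75, so p = 29.25 + 5.75q.
Competitive equilibrium: 51.84 − 6.3q = 29.25 + 5.75q → q* = 1.8747, p* = 40.0295.
At the ceiling p = 36.2, quantity supplied = (36.2 − 29.25)/5.75 = 1.2087.
Willingness to pay at q' = 1.2087: 51.84 − 6.3·1.2087 = 44.2252.
Δq = 1.8747 − 1.2087 = 0.666; wedge = 44.2252 − 36.2 = 8.0252.
Deadweight loss = ½ × 0.666 × 8.0252 = 2.67.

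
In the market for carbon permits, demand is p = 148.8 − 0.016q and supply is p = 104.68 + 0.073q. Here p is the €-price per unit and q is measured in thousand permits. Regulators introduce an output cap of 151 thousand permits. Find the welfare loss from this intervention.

Competitive equilibrium: 148.8 − 0.016q = 104.68 + 0.073q → q* = 495.7303, p* = 140.8683.
At q = 151: demand price = 148.8 − 0.016·151 = 146.384; supply price = 104.68 + 0.073·151 = 115.703.
Δq = 495.7303 − 151 = 344.7303; wedge = 146.384 − 115.703 = 30.681.
Deadweight loss = ½ × 344.7303 × 30.681 = €5288.34 thousand.

€5288.34 thousand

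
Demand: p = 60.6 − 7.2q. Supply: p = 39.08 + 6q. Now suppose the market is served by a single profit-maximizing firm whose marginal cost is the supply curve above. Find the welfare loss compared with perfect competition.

Competitive equilibrium: 60.6 − 7.2q = 39.08 + 6q → q* = 1.6303, p* = 48.8618.
Marginal revenue: MR = 60.6 − 14.4q. Set MR = MC: 60.6 − 14.4q = 39.08 + 6q → q_m = 1.0549.
Price p_m = 60.6 − 7.2·1.0549 = 53.0047; MC(q_m) = 39.08 + 6·1.0549 = 45.4094.
Competitive q* = 1.6303, so Δq = 0.5754; wedge = 53.0047 − 45.4094 = 7.5953.
Welfare loss = ½ × 0.5754 × 7.5953 = 2.19.

2.19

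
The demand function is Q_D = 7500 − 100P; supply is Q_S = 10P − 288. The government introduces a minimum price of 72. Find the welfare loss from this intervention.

792

In inverse form: demand P = 75 − 0.01Q, supply P = 28.8 + 0.1Q.
Competitive equilibrium: 75 − 0.01Q = 28.8 + 0.1Q → Q* = 420, P* = 70.8.
At the floor P = 72, quantity demanded = (75 − 72)/0.01 = 300.
Sellers' marginal cost at Q' = 300: 28.8 + 0.1·300 = 58.8.
ΔQ = 420 − 300 = 120; wedge = 72 − 58.8 = 13.2.
Deadweight loss = ½ × 120 × 13.2 = 792.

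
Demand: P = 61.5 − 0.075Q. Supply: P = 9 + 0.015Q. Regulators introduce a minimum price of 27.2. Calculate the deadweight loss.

Competitive equilibrium: 61.5 − 0.075Q = 9 + 0.015Q → Q* = 583.3333, P* = 17.75.
At the floor P = 27.2, quantity demanded = (61.5 − 27.2)/0.075 = 457.3333.
Sellers' marginal cost at Q' = 457.3333: 9 + 0.015·457.3333 = 15.86.
ΔQ = 583.3333 − 457.3333 = 126; wedge = 27.2 − 15.86 = 11.34.
The triangle = ½ × 126 × 11.34 = 714.42.

714.42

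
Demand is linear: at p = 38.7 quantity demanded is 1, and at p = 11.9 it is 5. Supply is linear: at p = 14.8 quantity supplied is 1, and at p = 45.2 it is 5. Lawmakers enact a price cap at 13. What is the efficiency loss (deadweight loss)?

Demand slope = (11.9 − 38.7)/(5 − 1) = −6.7, so p = 45.4 − 6.7q.
Supply slope = (45.2 − 14.8)/(5 − 1) = 7.6, so p = 7.2 + 7.6q.
Competitive equilibrium: 45.4 − 6.7q = 7.2 + 7.6q → q* = 2.6713, p* = 27.5021.
At the ceiling p = 13, quantity supplied = (13 − 7.2)/7.6 = 0.7632.
Willingness to pay at q' = 0.7632: 45.4 − 6.7·0.7632 = 40.2866.
Δq = 2.6713 − 0.7632 = 1.9081; wedge = 40.2866 − 13 = 27.2866.
Welfare loss = ½ × 1.9081 × 27.2866 = 26.03.

26.03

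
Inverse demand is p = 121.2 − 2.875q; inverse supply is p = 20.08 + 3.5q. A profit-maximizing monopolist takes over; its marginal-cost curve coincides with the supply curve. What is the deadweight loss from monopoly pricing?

77.47

Competitive equilibrium: 121.2 − 2.875q = 20.08 + 3.5q → q* = 15.862, p* = 75.5969.
Marginal revenue: MR = 121.2 − 5.75q. Set MR = MC: 121.2 − 5.75q = 20.08 + 3.5q → q_m = 10.9319.
Price p_m = 121.2 − 2.875·10.9319 = 89.7708; MC(q_m) = 20.08 + 3.5·10.9319 = 58.3417.
Competitive q* = 15.862, so Δq = 4.9301; wedge = 89.7708 − 58.3417 = 31.4291.
Deadweight loss = ½ × 4.9301 × 31.4291 = 77.47.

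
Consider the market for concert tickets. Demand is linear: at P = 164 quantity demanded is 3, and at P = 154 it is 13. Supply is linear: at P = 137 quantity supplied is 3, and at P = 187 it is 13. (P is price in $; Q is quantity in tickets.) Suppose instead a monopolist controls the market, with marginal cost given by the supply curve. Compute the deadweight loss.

Demand slope = (154 − 164)/(13 − 3) = −1, so P = 167 − Q.
Supply slope = (187 − 137)/(13 − 3) = 5, so P = 122 + 5Q.
Competitive equilibrium: 167 − Q = 122 + 5Q → Q* = 7.5, P* = 159.5.
Marginal revenue: MR = 167 − 2Q. Set MR = MC: 167 − 2Q = 122 + 5Q → Q_m = 6.4286.
Price P_m = 167 − 1·6.4286 = 160.5714; MC(Q_m) = 122 + 5·6.4286 = 154.143.
Competitive Q* = 7.5, so ΔQ = 1.0714; wedge = 160.5714 − 154.143 = 6.4284.
The triangle = ½ × 1.0714 × 6.4284 = $3.44.

$3.44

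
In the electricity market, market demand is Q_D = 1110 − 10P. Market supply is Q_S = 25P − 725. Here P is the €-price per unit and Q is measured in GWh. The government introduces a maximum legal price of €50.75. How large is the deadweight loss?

In inverse form: demand P = 111 − 0.1Q, supply P = 29 + 0.04Q.
Competitive equilibrium: 111 − 0.1Q = 29 + 0.04Q → Q* = 585.7143, P* = 52.4286.
At the ceiling P = 50.75, quantity supplied = (50.75 − 29)/0.04 = 543.75.
Willingness to pay at Q' = 543.75: 111 − 0.1·543.75 = 56.625.
ΔQ = 585.7143 − 543.75 = 41.9643; wedge = 56.625 − 50.75 = 5.875.
Welfare loss = ½ × 41.9643 × 5.875 = €123.27.

€123.27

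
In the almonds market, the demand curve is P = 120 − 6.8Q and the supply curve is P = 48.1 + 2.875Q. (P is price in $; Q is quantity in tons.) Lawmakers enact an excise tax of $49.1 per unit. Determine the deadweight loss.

$124.59

Competitive equilibrium: 120 − 6.8Q = 48.1 + 2.875Q → Q* = 7.4315, P* = 69.4656.
With the tax, the buyer price exceeds the seller price by 49.1: (120 − 6.8Q) − (48.1 + 2.875Q) = 49.1 → Q' = 2.3566.
ΔQ = 7.4315 − 2.3566 = 5.0749; the wedge equals the tax, 49.1.
The triangle = ½ × 5.0749 × 49.1 = $124.59.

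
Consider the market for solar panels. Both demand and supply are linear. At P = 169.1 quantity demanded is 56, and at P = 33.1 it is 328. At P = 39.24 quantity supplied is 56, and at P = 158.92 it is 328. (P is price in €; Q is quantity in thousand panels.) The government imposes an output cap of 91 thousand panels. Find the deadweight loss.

Demand slope = (33.1 − 169.1)/(328 − 56) = −0.5, so P = 197.1 − 0.5Q.
Supply slope = (158.92 − 39.24)/(328 − 56) = 0.44, so P = 14.6 + 0.44Q.
Competitive equilibrium: 197.1 − 0.5Q = 14.6 + 0.44Q → Q* = 194.1489, P* = 100.0255.
At Q = 91: demand price = 197.1 − 0.5·91 = 151.6; supply price = 14.6 + 0.44·91 = 54.64.
ΔQ = 194.1489 − 91 = 103.1489; wedge = 151.6 − 54.64 = 96.96.
DWL = ½ × 103.1489 × 96.96 = €5000.66 thousand.

€5000.66 thousand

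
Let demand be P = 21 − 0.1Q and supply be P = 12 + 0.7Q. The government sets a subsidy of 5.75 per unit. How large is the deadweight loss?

20.66

Competitive equilibrium: 21 − 0.1Q = 12 + 0.7Q → Q* = 11.25, P* = 19.875.
The subsidy lowers effective supply by 5.75: P = 6.25 + 0.7Q.
New quantity: 21 − 0.1Q = 6.25 + 0.7Q → Q' = 18.4375.
Overproduction ΔQ = 18.4375 − 11.25 = 7.1875; wedge = subsidy = 5.75.
Welfare loss = ½ × 7.1875 × 5.75 = 20.66.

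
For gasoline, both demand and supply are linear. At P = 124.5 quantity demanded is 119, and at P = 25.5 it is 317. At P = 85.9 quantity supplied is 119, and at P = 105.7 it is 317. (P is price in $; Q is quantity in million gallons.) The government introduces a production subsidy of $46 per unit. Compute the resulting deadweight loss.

$1763.33 million

Demand slope = (25.5 − 124.5)/(317 − 119) = −0.5, so P = 184 − 0.5Q.
Supply slope = (105.7 − 85.9)/(317 − 119) = 0.1, so P = 74 + 0.1Q.
Competitive equilibrium: 184 − 0.5Q = 74 + 0.1Q → Q* = 183.3333, P* = 92.3333.
The subsidy lowers effective supply by 46: P = 28 + 0.1Q.
New quantity: 184 − 0.5Q = 28 + 0.1Q → Q' = 260.
Overproduction ΔQ = 260 − 183.3333 = 76.6667; wedge = subsidy = 46.
Deadweight loss = ½ × 76.6667 × 46 = $1763.33 million.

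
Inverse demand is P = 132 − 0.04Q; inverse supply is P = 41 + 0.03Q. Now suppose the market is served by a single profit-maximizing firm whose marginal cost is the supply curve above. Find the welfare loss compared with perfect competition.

7821.49

Competitive equilibrium: 132 − 0.04Q = 41 + 0.03Q → Q* = 1300, P* = 80.
Marginal revenue: MR = 132 − 0.08Q. Set MR = MC: 132 − 0.08Q = 41 + 0.03Q → Q_m = 827.2727.
Price P_m = 132 − 0.04·827.2727 = 98.9091; MC(Q_m) = 41 + 0.03·827.2727 = 65.8182.
Competitive Q* = 1300, so ΔQ = 472.7273; wedge = 98.9091 − 65.8182 = 33.0909.
The triangle = ½ × 472.7273 × 33.0909 = 7821.49.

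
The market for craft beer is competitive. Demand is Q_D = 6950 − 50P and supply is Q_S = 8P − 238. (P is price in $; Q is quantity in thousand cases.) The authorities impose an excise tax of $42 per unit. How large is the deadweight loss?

In inverse form: demand P = 139 − 0.02Q, supply P = 29.75 + 0.125Q.
Competitive equilibrium: 139 − 0.02Q = 29.75 + 0.125Q → Q* = 753.4483, P* = 123.931.
With the tax, the buyer price exceeds the seller price by 42: (139 − 0.02Q) − (29.75 + 0.125Q) = 42 → Q' = 463.7931.
ΔQ = 753.4483 − 463.7931 = 289.6552; the wedge equals the tax, 42.
DWL = ½ × 289.6552 × 42 = $6082.76 thousand.

$6082.76 thousand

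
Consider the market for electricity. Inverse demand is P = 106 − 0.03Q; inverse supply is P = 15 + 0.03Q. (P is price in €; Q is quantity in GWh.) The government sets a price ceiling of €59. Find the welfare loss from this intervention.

€75

Competitive equilibrium: 106 − 0.03Q = 15 + 0.03Q → Q* = 1516.6667, P* = 60.5.
At the ceiling P = 59, quantity supplied = (59 − 15)/0.03 = 1466.6667.
Willingness to pay at Q' = 1466.6667: 106 − 0.03·1466.6667 = 62.
ΔQ = 1516.6667 − 1466.6667 = 50; wedge = 62 − 59 = 3.
DWL = ½ × 50 × 3 = €75.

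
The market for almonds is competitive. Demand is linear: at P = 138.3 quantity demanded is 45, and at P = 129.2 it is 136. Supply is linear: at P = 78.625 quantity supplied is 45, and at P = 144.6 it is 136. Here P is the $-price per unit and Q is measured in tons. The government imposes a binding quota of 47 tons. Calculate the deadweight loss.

$2040.55

Demand slope = (129.2 − 138.3)/(136 − 45) = −0.1, so P = 142.8 − 0.1Q.
Supply slope = (144.6 − 78.625)/(136 − 45) = 0.725, so P = 46 + 0.725Q.
Competitive equilibrium: 142.8 − 0.1Q = 46 + 0.725Q → Q* = 117.33333, P* = 131.06667.
At Q = 47: demand price = 142.8 − 0.1·47 = 138.1; supply price = 46 + 0.725·47 = 80.075.
ΔQ = 117.33333 − 47 = 70.33333; wedge = 138.1 − 80.075 = 58.025.
Welfare loss = ½ × 70.33333 × 58.025 = $2040.55.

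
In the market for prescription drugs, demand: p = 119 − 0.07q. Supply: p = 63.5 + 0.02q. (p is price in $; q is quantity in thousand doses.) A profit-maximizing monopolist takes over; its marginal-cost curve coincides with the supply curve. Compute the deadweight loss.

$3275.44 thousand

Competitive equilibrium: 119 − 0.07q = 63.5 + 0.02q → q* = 616.66667, p* = 75.83333.
Marginal revenue: MR = 119 − 0.14q. Set MR = MC: 119 − 0.14q = 63.5 + 0.02q → q_m = 346.875.
Price p_m = 119 − 0.07·346.875 = 94.71875; MC(q_m) = 63.5 + 0.02·346.875 = 70.4375.
Competitive q* = 616.66667, so Δq = 269.79167; wedge = 94.71875 − 70.4375 = 24.28125.
DWL = ½ × 269.79167 × 24.28125 = $3275.44 thousand.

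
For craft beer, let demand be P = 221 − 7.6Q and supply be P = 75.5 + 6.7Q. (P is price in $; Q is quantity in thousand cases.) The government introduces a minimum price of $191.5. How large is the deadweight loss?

Competitive equilibrium: 221 − 7.6Q = 75.5 + 6.7Q → Q* = 10.17483, P* = 143.67133.
At the floor P = 191.5, quantity demanded = (221 − 191.5)/7.6 = 3.88158.
Sellers' marginal cost at Q' = 3.88158: 75.5 + 6.7·3.88158 = 101.50659.
ΔQ = 10.17483 − 3.88158 = 6.29325; wedge = 191.5 − 101.50659 = 89.99341.
Welfare loss = ½ × 6.29325 × 89.99341 = $283.18 thousand.

$283.18 thousand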